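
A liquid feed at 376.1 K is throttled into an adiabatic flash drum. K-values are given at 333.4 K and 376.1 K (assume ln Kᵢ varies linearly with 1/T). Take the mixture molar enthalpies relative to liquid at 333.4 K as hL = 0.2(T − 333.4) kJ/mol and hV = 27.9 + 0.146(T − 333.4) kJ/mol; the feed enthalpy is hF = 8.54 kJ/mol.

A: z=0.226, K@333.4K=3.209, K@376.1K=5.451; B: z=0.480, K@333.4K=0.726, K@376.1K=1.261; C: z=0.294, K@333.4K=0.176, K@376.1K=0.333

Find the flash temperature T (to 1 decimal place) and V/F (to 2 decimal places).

T = 343.4 K, V/F = 0.24

Adiabatic flash: solve Rachford–Rice at each trial T, then check hF = ψ·hV(T) + (1−ψ)·hL(T).
  T = 333.4 K: K = (3.209, 0.726, 0.176), RR gives ψ = 0.110, H_out = 3.059 kJ/mol
  T = 376.1 K: K = (5.451, 1.261, 0.333), RR gives ψ = 0.676, H_out = 25.852 kJ/mol
  T = 354.8 K: K = (4.252, 0.973, 0.247), RR gives ψ = 0.387, H_out = 14.634 kJ/mol
  T = 344.1 K: K = (3.710, 0.845, 0.210), RR gives ψ = 0.248, H_out = 8.905 kJ/mol
  T = 338.8 K: K = (3.457, 0.785, 0.192), RR gives ψ = 0.180, H_out = 6.037 kJ/mol
  T = 341.5 K: K = (3.585, 0.815, 0.201), RR gives ψ = 0.214, H_out = 7.503 kJ/mol
  T = 342.8 K: K = (3.647, 0.830, 0.205), RR gives ψ = 0.231, H_out = 8.205 kJ/mol
Linear interpolation between T = 342.8 (H_out = 8.205) and T = 344.1 (H_out = 8.905) on hF = 8.54 gives T ≈ 343.4 K, at which ψ = 0.24.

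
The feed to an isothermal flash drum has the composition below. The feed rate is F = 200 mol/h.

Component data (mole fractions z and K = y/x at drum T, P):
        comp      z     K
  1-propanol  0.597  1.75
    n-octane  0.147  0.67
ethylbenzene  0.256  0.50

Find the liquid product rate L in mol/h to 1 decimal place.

L = 39.6 mol/h

Material balance + equilibrium reduce to Σ zᵢ(Kᵢ−1)/(1+V/F(Kᵢ−1)) = 0.
Check two-phase: ΣzᵢKᵢ = 1.271 > 1 and Σzᵢ/Kᵢ = 1.073 > 1, so g(0) = 0.271 > 0 and g(1) = -0.073 < 0.
Newton iteration, V/F⁰ = 0.31:
  V/F = 0.310: g = 0.1578, g' = -0.331 → V/F = 0.787
  V/F = 0.787: g = 0.0049, g' = -0.336 → V/F = 0.802
Converged at V/F = 0.802.
Then V = V/F·F = 0.8018·200 = 160.4 mol/h and L = F − V = 39.6 mol/h.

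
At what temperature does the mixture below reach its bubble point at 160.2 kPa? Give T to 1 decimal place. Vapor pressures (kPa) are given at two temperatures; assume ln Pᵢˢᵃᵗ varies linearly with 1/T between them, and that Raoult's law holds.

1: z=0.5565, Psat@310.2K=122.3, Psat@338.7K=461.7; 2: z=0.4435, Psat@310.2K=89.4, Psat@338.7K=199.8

T = 319.5 K

Bubble-point temperature: ΣzᵢPᵢˢᵃᵗ(T) = P. Interpolate ln Pᵢˢᵃᵗ = aᵢ + bᵢ/T.
  T = 310.2 K: ΣzᵢPᵢˢᵃᵗ = 107.71 kPa
  T = 338.7 K: ΣzᵢPᵢˢᵃᵗ = 345.55 kPa
  T = 324.4 K: ΣzᵢPᵢˢᵃᵗ = 196.08 kPa
  T = 317.3 K: ΣzᵢPᵢˢᵃᵗ = 146.00 kPa
  T = 320.9 K: ΣzᵢPᵢˢᵃᵗ = 169.74 kPa
  T = 319.1 K: ΣzᵢPᵢˢᵃᵗ = 157.47 kPa
Interpolating between 319.1 K and 320.9 K gives T ≈ 319.5 K.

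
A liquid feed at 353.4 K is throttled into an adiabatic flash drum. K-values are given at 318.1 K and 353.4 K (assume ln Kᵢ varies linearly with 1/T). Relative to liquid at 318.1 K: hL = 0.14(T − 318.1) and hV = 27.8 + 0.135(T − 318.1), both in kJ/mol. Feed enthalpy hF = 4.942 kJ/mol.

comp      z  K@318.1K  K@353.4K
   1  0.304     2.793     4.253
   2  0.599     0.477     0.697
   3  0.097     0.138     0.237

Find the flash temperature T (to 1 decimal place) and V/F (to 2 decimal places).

Adiabatic flash: solve Rachford–Rice at each trial T, then check hF = ψ·hV(T) + (1−ψ)·hL(T).
  T = 318.1 K: K = (2.793, 0.477, 0.138), RR gives ψ = 0.143, H_out = 3.971 kJ/mol
  T = 353.4 K: K = (4.253, 0.697, 0.237), RR gives ψ = 0.564, H_out = 20.523 kJ/mol
  T = 335.8 K: K = (3.487, 0.583, 0.184), RR gives ψ = 0.351, H_out = 12.198 kJ/mol
  T = 327.0 K: K = (3.132, 0.529, 0.160), RR gives ψ = 0.250, H_out = 8.179 kJ/mol
  T = 322.6 K: K = (2.962, 0.503, 0.149), RR gives ψ = 0.198, H_out = 6.131 kJ/mol
  T = 320.4 K: K = (2.879, 0.490, 0.143), RR gives ψ = 0.171, H_out = 5.085 kJ/mol
Linear interpolation between T = 318.1 (H_out = 3.971) and T = 320.4 (H_out = 5.085) on hF = 4.942 gives T ≈ 320.1 K, at which ψ = 0.17.

T = 320.1 K, V/F = 0.17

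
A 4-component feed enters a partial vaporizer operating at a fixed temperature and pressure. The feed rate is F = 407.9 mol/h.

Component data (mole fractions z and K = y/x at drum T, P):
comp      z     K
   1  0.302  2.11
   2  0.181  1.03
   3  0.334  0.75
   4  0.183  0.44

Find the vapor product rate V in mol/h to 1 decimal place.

Material balance + equilibrium reduce to Σ zᵢ(Kᵢ−1)/(1+β(Kᵢ−1)) = 0.
g(0) = ΣzᵢKᵢ − 1 = 0.155 and g(1) = 1 − Σzᵢ/Kᵢ = -0.180, so a root lies in (0, 1).
Newton iteration, β⁰ = 0.5:
  β = 0.500: g = -0.0168, g' = -0.292 → β = 0.442
  β = 0.442: g = 0.0001, g' = -0.295 → β = 0.443
Converged at β = 0.443.
Then V = β·F = 0.4426·407.9 = 180.5 mol/h and L = F − V = 227.4 mol/h.

V = 180.5 mol/h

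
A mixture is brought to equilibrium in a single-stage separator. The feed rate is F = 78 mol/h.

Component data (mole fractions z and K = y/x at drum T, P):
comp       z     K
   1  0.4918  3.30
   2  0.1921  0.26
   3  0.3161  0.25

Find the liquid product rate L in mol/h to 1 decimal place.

L = 43.8 mol/h

Rachford–Rice: g(V/F) = Σ zᵢ(Kᵢ−1)/(1+V/F(Kᵢ−1)) = 0.
Check two-phase: ΣzᵢKᵢ = 1.7519 > 1 and Σzᵢ/Kᵢ = 2.1523 > 1, so g(0) = 0.7519 > 0 and g(1) = -1.1523 < 0.
Newton–Raphson from V/F = 0.39:
  V/F = 0.3900: g = 0.06137, g' = -1.2860 → V/F = 0.4377
  V/F = 0.4377: g = 0.00047, g' = -1.2702 → V/F = 0.4381
Converged at V/F = 0.4381.
Then V = V/F·F = 0.4381·78 = 34.2 mol/h and L = F − V = 43.8 mol/h.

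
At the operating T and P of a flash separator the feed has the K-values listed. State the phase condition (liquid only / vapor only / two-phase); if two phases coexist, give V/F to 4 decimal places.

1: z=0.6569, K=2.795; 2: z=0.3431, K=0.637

ΣzᵢKᵢ = 2.0546; Σzᵢ/Kᵢ = 0.7736.
Since Σzᵢ/Kᵢ < 1 the mixture is above its dew point — single vapor phase.

vapor only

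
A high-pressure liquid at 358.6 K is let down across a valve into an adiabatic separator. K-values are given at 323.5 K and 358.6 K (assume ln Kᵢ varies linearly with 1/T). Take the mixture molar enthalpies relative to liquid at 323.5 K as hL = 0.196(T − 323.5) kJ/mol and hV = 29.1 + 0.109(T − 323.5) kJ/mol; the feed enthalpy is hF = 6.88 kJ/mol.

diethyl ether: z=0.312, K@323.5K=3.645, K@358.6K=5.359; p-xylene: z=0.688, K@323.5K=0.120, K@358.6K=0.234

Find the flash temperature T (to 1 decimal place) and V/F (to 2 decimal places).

Adiabatic flash: solve Rachford–Rice at each trial T, then check hF = ψ·hV(T) + (1−ψ)·hL(T).
  T = 323.5 K: K = (3.645, 0.120), RR gives ψ = 0.094, H_out = 2.748 kJ/mol
  T = 358.6 K: K = (5.359, 0.234), RR gives ψ = 0.249, H_out = 13.378 kJ/mol
  T = 341.1 K: K = (4.466, 0.171), RR gives ψ = 0.178, H_out = 8.349 kJ/mol
  T = 332.3 K: K = (4.046, 0.144), RR gives ψ = 0.138, H_out = 5.649 kJ/mol
  T = 336.7 K: K = (4.253, 0.157), RR gives ψ = 0.159, H_out = 7.019 kJ/mol
  T = 334.5 K: K = (4.149, 0.150), RR gives ψ = 0.149, H_out = 6.339 kJ/mol
  T = 335.6 K: K = (4.201, 0.153), RR gives ψ = 0.154, H_out = 6.681 kJ/mol
Linear interpolation between T = 335.6 (H_out = 6.681) and T = 336.7 (H_out = 7.019) on hF = 6.88 gives T ≈ 336.2 K, at which ψ = 0.16.

T = 336.2 K, V/F = 0.16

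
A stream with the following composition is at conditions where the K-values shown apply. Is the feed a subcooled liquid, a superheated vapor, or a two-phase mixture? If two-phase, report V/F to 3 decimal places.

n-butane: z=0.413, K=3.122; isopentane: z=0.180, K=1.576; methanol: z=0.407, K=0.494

two-phase, V/F = 0.885

ΣzᵢKᵢ = 1.774; Σzᵢ/Kᵢ = 1.070.
Both exceed 1, so a two-phase solution exists.
Let ψ = V/F and solve Σ zᵢ(Kᵢ−1)/(1+ψ(Kᵢ−1)) = 0.
Newton iteration, ψ⁰ = 0.5:
  ψ = 0.500: g = 0.2300, g' = -0.661 → ψ = 0.848
  ψ = 0.848: g = 0.0219, g' = -0.584 → ψ = 0.886
  ψ = 0.886: g = -0.0002, g' = -0.593 → ψ = 0.885
Converged at ψ = 0.885.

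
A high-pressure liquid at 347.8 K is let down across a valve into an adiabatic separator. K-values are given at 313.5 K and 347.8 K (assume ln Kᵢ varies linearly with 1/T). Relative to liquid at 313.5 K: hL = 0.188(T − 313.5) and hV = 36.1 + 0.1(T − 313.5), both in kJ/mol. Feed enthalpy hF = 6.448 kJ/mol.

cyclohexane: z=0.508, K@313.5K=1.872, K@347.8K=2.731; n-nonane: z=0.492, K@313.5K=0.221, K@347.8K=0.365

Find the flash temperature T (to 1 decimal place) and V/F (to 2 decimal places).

T = 317.7 K, V/F = 0.16

Adiabatic flash: solve Rachford–Rice at each trial T, then check hF = ψ·hV(T) + (1−ψ)·hL(T).
  T = 313.5 K: K = (1.872, 0.221), RR gives ψ = 0.088, H_out = 3.173 kJ/mol
  T = 347.8 K: K = (2.731, 0.365), RR gives ψ = 0.516, H_out = 23.511 kJ/mol
  T = 330.6 K: K = (2.282, 0.288), RR gives ψ = 0.329, H_out = 14.605 kJ/mol
  T = 322.1 K: K = (2.074, 0.253), RR gives ψ = 0.222, H_out = 9.459 kJ/mol
  T = 317.8 K: K = (1.972, 0.237), RR gives ψ = 0.159, H_out = 6.494 kJ/mol
  T = 315.6 K: K = (1.920, 0.229), RR gives ψ = 0.124, H_out = 4.847 kJ/mol
Linear interpolation between T = 315.6 (H_out = 4.847) and T = 317.8 (H_out = 6.494) on hF = 6.448 gives T ≈ 317.7 K, at which ψ = 0.16.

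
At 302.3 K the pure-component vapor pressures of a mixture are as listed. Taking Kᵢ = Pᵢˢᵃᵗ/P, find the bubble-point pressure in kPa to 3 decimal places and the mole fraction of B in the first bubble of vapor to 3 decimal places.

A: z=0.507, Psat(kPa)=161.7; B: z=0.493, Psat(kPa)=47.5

At the bubble point ψ → 0, so ΣzᵢKᵢ = 1 with Kᵢ = Pᵢˢᵃᵗ/P ⇒ P = ΣzᵢPᵢˢᵃᵗ.
P = 0.507·161.7 + 0.493·47.5 = 105.399 kPa
yᵢ = zᵢPᵢˢᵃᵗ/P ⇒ y_B = 0.493·47.5/105.399 = 0.222

Pbub = 105.399 kPa, y_B = 0.222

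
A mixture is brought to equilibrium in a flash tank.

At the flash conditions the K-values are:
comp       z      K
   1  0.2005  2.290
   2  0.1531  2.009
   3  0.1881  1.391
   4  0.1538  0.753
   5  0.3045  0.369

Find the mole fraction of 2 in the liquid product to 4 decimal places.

Rachford–Rice: g(ψ) = Σ zᵢ(Kᵢ−1)/(1+ψ(Kᵢ−1)) = 0.
Feasibility: ΣzᵢKᵢ = 1.2565, Σzᵢ/Kᵢ = 1.3284 — both > 1, two phases present.
Newton iteration, ψ⁰ = 0.5:
  ψ = 0.5000: g = -0.00261, g' = -0.4833 → ψ = 0.4946
Converged at ψ = 0.4946.
Compositions from xᵢ = zᵢ/(1+ψ(Kᵢ−1)), yᵢ = Kᵢxᵢ:
  1: x = 0.1224, y = 0.2803
  2: x = 0.1021, y = 0.2052
  3: x = 0.1576, y = 0.2192
  4: x = 0.1752, y = 0.1319
  5: x = 0.4426, y = 0.1633

x_2 = 0.1021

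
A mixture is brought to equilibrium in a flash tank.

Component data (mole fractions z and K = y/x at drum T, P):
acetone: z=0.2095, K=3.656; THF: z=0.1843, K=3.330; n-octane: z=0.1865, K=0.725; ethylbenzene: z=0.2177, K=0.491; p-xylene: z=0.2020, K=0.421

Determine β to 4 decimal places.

β = 0.5905

Newton–Raphson from β = 0.5:
  β = 0.5000: g = 0.06465, g' = -0.7407 → β = 0.5873
  β = 0.5873: g = 0.00225, g' = -0.6942 → β = 0.5905
Converged at β = 0.5905.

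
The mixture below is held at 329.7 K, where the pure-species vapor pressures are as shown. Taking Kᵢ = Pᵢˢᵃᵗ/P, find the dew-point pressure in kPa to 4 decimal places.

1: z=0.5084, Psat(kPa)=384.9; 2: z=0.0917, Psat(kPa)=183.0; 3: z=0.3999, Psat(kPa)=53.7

Pdew = 107.8879 kPa

At the dew point ψ → 1, so Σzᵢ/Kᵢ = 1 with Kᵢ = Pᵢˢᵃᵗ/P ⇒ 1/P = Σzᵢ/Pᵢˢᵃᵗ.
1/P = 0.5084/384.9 + 0.0917/183.0 + 0.3999/53.7 = 0.0092689 ⇒ P = 107.8879 kPa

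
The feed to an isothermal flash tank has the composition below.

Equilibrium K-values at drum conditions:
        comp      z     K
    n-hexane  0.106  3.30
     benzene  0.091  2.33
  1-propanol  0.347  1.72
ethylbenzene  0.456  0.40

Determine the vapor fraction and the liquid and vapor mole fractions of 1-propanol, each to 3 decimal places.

Newton iteration, ψ⁰ = 0.5:
  ψ = 0.500: g = -0.0211, g' = -0.612 → ψ = 0.466
  ψ = 0.466: g = -0.0001, g' = -0.609 → ψ = 0.465
Converged at ψ = 0.465.
Compositions from xᵢ = zᵢ/(1+ψ(Kᵢ−1)), yᵢ = Kᵢxᵢ:
  n-hexane: x = 0.051, y = 0.169
  benzene: x = 0.056, y = 0.131
  1-propanol: x = 0.260, y = 0.447
  ethylbenzene: x = 0.633, y = 0.253

ψ = 0.465, x_1-propanol = 0.260, y_1-propanol = 0.447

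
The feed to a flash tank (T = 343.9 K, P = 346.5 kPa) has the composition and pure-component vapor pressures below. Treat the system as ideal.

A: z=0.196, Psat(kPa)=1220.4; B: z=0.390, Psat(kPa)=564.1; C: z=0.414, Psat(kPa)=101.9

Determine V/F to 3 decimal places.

Raoult's law: Kᵢ = Pᵢˢᵃᵗ/P = Pᵢˢᵃᵗ/346.5.
  K_A = 1220.4/346.5 = 3.52208, K_B = 564.1/346.5 = 1.62799, K_C = 101.9/346.5 = 0.29408
Material balance + equilibrium reduce to Σ zᵢ(Kᵢ−1)/(1+V/F(Kᵢ−1)) = 0.
Check two-phase: ΣzᵢKᵢ = 1.447 > 1 and Σzᵢ/Kᵢ = 1.703 > 1, so g(0) = 0.447 > 0 and g(1) = -0.703 < 0.
Iterate (Newton) starting at V/F = 0.42:
  V/F = 0.420: g = 0.0184, g' = -0.807 → V/F = 0.443
Converged at V/F = 0.443.

V/F = 0.443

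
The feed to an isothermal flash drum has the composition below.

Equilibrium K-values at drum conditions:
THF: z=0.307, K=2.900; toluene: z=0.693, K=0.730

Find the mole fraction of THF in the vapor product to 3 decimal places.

Iterate (Newton) starting at V/F = 0.5:
  V/F = 0.500: g = 0.0828, g' = -0.359 → V/F = 0.731
  V/F = 0.731: g = 0.0111, g' = -0.273 → V/F = 0.772
Converged at V/F = 0.772.
Compositions from xᵢ = zᵢ/(1+V/F(Kᵢ−1)), yᵢ = Kᵢxᵢ:
  THF: x = 0.124, y = 0.361
  toluene: x = 0.876, y = 0.639

y_THF = 0.361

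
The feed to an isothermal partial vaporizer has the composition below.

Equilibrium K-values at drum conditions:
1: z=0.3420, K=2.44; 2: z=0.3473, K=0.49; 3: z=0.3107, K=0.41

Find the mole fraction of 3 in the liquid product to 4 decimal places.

Material balance + equilibrium reduce to Σ zᵢ(Kᵢ−1)/(1+ψ(Kᵢ−1)) = 0.
Check two-phase: ΣzᵢKᵢ = 1.1320 > 1 and Σzᵢ/Kᵢ = 1.6067 > 1, so g(0) = 0.1320 > 0 and g(1) = -0.6067 < 0.
Iterate (Newton) starting at ψ = 0.5:
  ψ = 0.5000: g = -0.21144, g' = -0.6201 → ψ = 0.1590
  ψ = 0.1590: g = 0.00568, g' = -0.7082 → ψ = 0.1670
  ψ = 0.1670: g = 0.00003, g' = -0.7019 → ψ = 0.1671
Converged at ψ = 0.1671.
Compositions from xᵢ = zᵢ/(1+ψ(Kᵢ−1)), yᵢ = Kᵢxᵢ:
  1: x = 0.2757, y = 0.6727
  2: x = 0.3796, y = 0.1860
  3: x = 0.3447, y = 0.1413

x_3 = 0.3447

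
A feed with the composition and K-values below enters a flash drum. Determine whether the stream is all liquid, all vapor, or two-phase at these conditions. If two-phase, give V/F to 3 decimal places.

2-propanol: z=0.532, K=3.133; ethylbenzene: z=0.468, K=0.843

all vapor

ΣzᵢKᵢ = 2.061; Σzᵢ/Kᵢ = 0.725.
Since Σzᵢ/Kᵢ < 1 the mixture is above its dew point — single vapor phase.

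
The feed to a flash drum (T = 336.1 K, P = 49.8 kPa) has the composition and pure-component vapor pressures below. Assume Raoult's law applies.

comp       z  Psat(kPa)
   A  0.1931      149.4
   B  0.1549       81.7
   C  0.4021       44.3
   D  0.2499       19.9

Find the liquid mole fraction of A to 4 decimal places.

Raoult's law: Kᵢ = Pᵢˢᵃᵗ/P = Pᵢˢᵃᵗ/49.8.
  K_A = 149.4/49.8 = 3.000000, K_B = 81.7/49.8 = 1.640562, K_C = 44.3/49.8 = 0.889558, K_D = 19.9/49.8 = 0.399598
Rachford–Rice: g(ψ) = Σ zᵢ(Kᵢ−1)/(1+ψ(Kᵢ−1)) = 0.
g(0) = ΣzᵢKᵢ − 1 = 0.2910 and g(1) = 1 − Σzᵢ/Kᵢ = -0.2362, so a root lies in (0, 1).
Iterate (Newton) starting at ψ = 0.61:
  ψ = 0.6100: g = -0.03906, g' = -0.4195 → ψ = 0.5169
  ψ = 0.5169: g = -0.00023, g' = -0.4175 → ψ = 0.5164
Converged at ψ = 0.5164.
Compositions from xᵢ = zᵢ/(1+ψ(Kᵢ−1)), yᵢ = Kᵢxᵢ:
  A: x = 0.0950, y = 0.2850
  B: x = 0.1164, y = 0.1910
  C: x = 0.4264, y = 0.3793
  D: x = 0.3622, y = 0.1447

x_A = 0.0950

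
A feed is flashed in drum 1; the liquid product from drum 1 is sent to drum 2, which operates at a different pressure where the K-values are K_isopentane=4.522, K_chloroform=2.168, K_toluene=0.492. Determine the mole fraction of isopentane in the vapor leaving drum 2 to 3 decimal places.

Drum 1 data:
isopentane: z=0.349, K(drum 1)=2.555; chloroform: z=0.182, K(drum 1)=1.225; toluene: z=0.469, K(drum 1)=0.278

y_isopentane (drum 2) = 0.375

Drum 1:
Iterate (Newton) starting at ψ₁ = 0.5:
  ψ₁ = 0.500: g = -0.1878, g' = -0.873 → ψ₁ = 0.285
  ψ₁ = 0.285: g = -0.0118, g' = -0.801 → ψ₁ = 0.270
Converged at ψ₁ = 0.270.
Drum-1 compositions:
  isopentane: x = 0.246, y = 0.628
  chloroform: x = 0.172, y = 0.210
  toluene: x = 0.583, y = 0.162
Drum-2 feed = drum-1 liquid: z₂ = (0.2457, 0.1716, 0.5827).
Drum 2:
Material balance + equilibrium reduce to Σ zᵢ(Kᵢ−1)/(1+ψ₂(Kᵢ−1)) = 0.
g(0) = ΣzᵢKᵢ − 1 = 0.770 and g(1) = 1 − Σzᵢ/Kᵢ = -0.318, so a root lies in (0, 1).
Newton–Raphson from ψ₂ = 0.5:
  ψ₂ = 0.500: g = 0.0432, g' = -0.763 → ψ₂ = 0.557
  ψ₂ = 0.557: g = 0.0011, g' = -0.726 → ψ₂ = 0.558
Converged at ψ₂ = 0.558.
  isopentane: x = 0.083, y = 0.375
  chloroform: x = 0.104, y = 0.225
  toluene: x = 0.813, y = 0.400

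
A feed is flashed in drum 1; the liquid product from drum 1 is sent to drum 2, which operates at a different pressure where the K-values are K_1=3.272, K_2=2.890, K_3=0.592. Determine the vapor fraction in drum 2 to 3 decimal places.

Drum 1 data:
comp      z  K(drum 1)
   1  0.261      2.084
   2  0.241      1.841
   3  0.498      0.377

Drum 1:
Material balance + equilibrium reduce to Σ zᵢ(Kᵢ−1)/(1+ψ₁(Kᵢ−1)) = 0.
Check two-phase: ΣzᵢKᵢ = 1.175 > 1 and Σzᵢ/Kᵢ = 1.577 > 1, so g(0) = 0.175 > 0 and g(1) = -0.577 < 0.
Iterate (Newton) starting at ψ₁ = 0.5:
  ψ₁ = 0.500: g = -0.1245, g' = -0.621 → ψ₁ = 0.300
  ψ₁ = 0.300: g = -0.0060, g' = -0.576 → ψ₁ = 0.289
Converged at ψ₁ = 0.289.
Drum-1 compositions:
  1: x = 0.199, y = 0.414
  2: x = 0.194, y = 0.357
  3: x = 0.607, y = 0.229
Drum-2 feed = drum-1 liquid: z₂ = (0.1987, 0.1939, 0.6074).
Drum 2:
Let ψ₂ = V/F and solve Σ zᵢ(Kᵢ−1)/(1+ψ₂(Kᵢ−1)) = 0.
Check two-phase: ΣzᵢKᵢ = 1.570 > 1 and Σzᵢ/Kᵢ = 1.154 > 1, so g(0) = 0.570 > 0 and g(1) = -0.154 < 0.
Newton–Raphson from ψ₂ = 0.5:
  ψ₂ = 0.500: g = 0.0884, g' = -0.567 → ψ₂ = 0.656
  ψ₂ = 0.656: g = 0.0066, g' = -0.492 → ψ₂ = 0.669
Converged at ψ₂ = 0.669.
  1: x = 0.079, y = 0.258
  2: x = 0.086, y = 0.247
  3: x = 0.836, y = 0.495

V/F (drum 2) = 0.669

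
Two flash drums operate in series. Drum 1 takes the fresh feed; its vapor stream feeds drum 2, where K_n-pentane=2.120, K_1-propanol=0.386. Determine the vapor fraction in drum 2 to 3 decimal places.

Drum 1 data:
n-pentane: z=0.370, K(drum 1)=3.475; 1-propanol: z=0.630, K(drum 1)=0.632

V/F (drum 2) = 0.241

Drum 1:
Rachford–Rice: g(ψ₁) = Σ zᵢ(Kᵢ−1)/(1+ψ₁(Kᵢ−1)) = 0.
Feasibility: ΣzᵢKᵢ = 1.684, Σzᵢ/Kᵢ = 1.103 — both > 1, two phases present.
Iterate (Newton) starting at ψ₁ = 0.52:
  ψ₁ = 0.520: g = 0.1137, g' = -0.564 → ψ₁ = 0.722
  ψ₁ = 0.722: g = 0.0130, g' = -0.450 → ψ₁ = 0.751
Converged at ψ₁ = 0.751.
Drum-1 compositions:
  n-pentane: x = 0.129, y = 0.450
  1-propanol: x = 0.871, y = 0.550
Drum-2 feed = drum-1 vapor: z₂ = (0.4498, 0.5502).
Drum 2:
Rachford–Rice: g(ψ₂) = Σ zᵢ(Kᵢ−1)/(1+ψ₂(Kᵢ−1)) = 0.
Feasibility: ΣzᵢKᵢ = 1.166, Σzᵢ/Kᵢ = 1.638 — both > 1, two phases present.
Binary case is linear: z₁(K₁−1)(1+ψ₂(K₂−1)) + z₂(K₂−1)(1+ψ₂(K₁−1)) = 0
⇒ ψ₂ = [z₁(K₁−1)+z₂(K₂−1)] / [−(K₁−1)(K₂−1)] = 0.1660/0.6877 = 0.241
  n-pentane: x = 0.354, y = 0.751
  1-propanol: x = 0.646, y = 0.249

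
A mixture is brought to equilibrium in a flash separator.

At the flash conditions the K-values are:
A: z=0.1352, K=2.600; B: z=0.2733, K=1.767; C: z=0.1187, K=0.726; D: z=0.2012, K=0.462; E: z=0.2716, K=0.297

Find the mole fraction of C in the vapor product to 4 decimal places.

Let ψ = V/F and solve Σ zᵢ(Kᵢ−1)/(1+ψ(Kᵢ−1)) = 0.
Check two-phase: ΣzᵢKᵢ = 1.0942 > 1 and Σzᵢ/Kᵢ = 1.7201 > 1, so g(0) = 0.0942 > 0 and g(1) = -0.7201 < 0.
Iterate (Newton) starting at ψ = 0.5:
  ψ = 0.5000: g = -0.20850, g' = -0.6309 → ψ = 0.1695
  ψ = 0.1695: g = -0.01433, g' = -0.5934 → ψ = 0.1454
  ψ = 0.1454: g = 0.00011, g' = -0.6027 → ψ = 0.1456
Converged at ψ = 0.1456.
Compositions from xᵢ = zᵢ/(1+ψ(Kᵢ−1)), yᵢ = Kᵢxᵢ:
  A: x = 0.1097, y = 0.2851
  B: x = 0.2458, y = 0.4344
  C: x = 0.1236, y = 0.0898
  D: x = 0.2183, y = 0.1009
  E: x = 0.3026, y = 0.0899

y_C = 0.0898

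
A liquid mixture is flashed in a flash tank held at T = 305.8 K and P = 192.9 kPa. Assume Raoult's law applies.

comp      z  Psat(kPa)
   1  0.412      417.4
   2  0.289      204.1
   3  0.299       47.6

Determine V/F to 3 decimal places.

Raoult's law: Kᵢ = Pᵢˢᵃᵗ/P = Pᵢˢᵃᵗ/192.9.
  K_1 = 417.4/192.9 = 2.16382, K_2 = 204.1/192.9 = 1.05806, K_3 = 47.6/192.9 = 0.24676
Rachford–Rice: g(V/F) = Σ zᵢ(Kᵢ−1)/(1+V/F(Kᵢ−1)) = 0.
Feasibility: ΣzᵢKᵢ = 1.271, Σzᵢ/Kᵢ = 1.675 — both > 1, two phases present.
Newton iteration, V/F⁰ = 0.3:
  V/F = 0.300: g = 0.0809, g' = -0.591 → V/F = 0.437
  V/F = 0.437: g = -0.0015, g' = -0.623 → V/F = 0.435
Converged at V/F = 0.435.

V/F = 0.435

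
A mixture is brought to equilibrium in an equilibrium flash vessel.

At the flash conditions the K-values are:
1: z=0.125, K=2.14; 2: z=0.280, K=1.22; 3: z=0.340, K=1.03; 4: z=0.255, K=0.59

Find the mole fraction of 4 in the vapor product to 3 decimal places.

y_4 = 0.208

Let ψ = V/F and solve Σ zᵢ(Kᵢ−1)/(1+ψ(Kᵢ−1)) = 0.
g(0) = ΣzᵢKᵢ − 1 = 0.110 and g(1) = 1 − Σzᵢ/Kᵢ = -0.050, so a root lies in (0, 1).
Newton iteration, ψ⁰ = 0.67:
  ψ = 0.670: g = 0.0003, g' = -0.144 → ψ = 0.672
Converged at ψ = 0.672.
Compositions from xᵢ = zᵢ/(1+ψ(Kᵢ−1)), yᵢ = Kᵢxᵢ:
  1: x = 0.071, y = 0.151
  2: x = 0.244, y = 0.298
  3: x = 0.333, y = 0.343
  4: x = 0.352, y = 0.208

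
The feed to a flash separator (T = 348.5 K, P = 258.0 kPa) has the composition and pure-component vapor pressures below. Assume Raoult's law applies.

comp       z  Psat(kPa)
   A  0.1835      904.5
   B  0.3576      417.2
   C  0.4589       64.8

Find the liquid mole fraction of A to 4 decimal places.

Raoult's law: Kᵢ = Pᵢˢᵃᵗ/P = Pᵢˢᵃᵗ/258.0.
  K_A = 904.5/258.0 = 3.505814, K_B = 417.2/258.0 = 1.617054, K_C = 64.8/258.0 = 0.251163
Material balance + equilibrium reduce to Σ zᵢ(Kᵢ−1)/(1+ψ(Kᵢ−1)) = 0.
Feasibility: ΣzᵢKᵢ = 1.3368, Σzᵢ/Kᵢ = 2.1006 — both > 1, two phases present.
Iterate (Newton) starting at ψ = 0.5:
  ψ = 0.5000: g = -0.17658, g' = -0.9641 → ψ = 0.3168
  ψ = 0.3168: g = -0.00964, g' = -0.8956 → ψ = 0.3061
Converged at ψ = 0.3061.
Compositions from xᵢ = zᵢ/(1+ψ(Kᵢ−1)), yᵢ = Kᵢxᵢ:
  A: x = 0.1038, y = 0.3641
  B: x = 0.3008, y = 0.4864
  C: x = 0.5954, y = 0.1495

x_A = 0.1038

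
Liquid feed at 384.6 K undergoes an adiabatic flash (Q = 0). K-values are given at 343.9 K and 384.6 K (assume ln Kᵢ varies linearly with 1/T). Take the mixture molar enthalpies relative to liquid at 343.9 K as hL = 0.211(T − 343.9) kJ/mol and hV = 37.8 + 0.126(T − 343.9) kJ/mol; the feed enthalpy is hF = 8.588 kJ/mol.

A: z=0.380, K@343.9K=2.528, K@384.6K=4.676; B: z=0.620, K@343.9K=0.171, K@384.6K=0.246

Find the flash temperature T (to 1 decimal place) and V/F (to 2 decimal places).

T = 355.4 K, V/F = 0.17

Adiabatic flash: solve Rachford–Rice at each trial T, then check hF = ψ·hV(T) + (1−ψ)·hL(T).
  T = 343.9 K: K = (2.528, 0.171), RR gives ψ = 0.053, H_out = 1.989 kJ/mol
  T = 384.6 K: K = (4.676, 0.246), RR gives ψ = 0.335, H_out = 20.103 kJ/mol
  T = 364.2 K: K = (3.495, 0.207), RR gives ψ = 0.231, H_out = 12.608 kJ/mol
  T = 354.0 K: K = (2.984, 0.189), RR gives ψ = 0.156, H_out = 7.887 kJ/mol
  T = 359.1 K: K = (3.233, 0.198), RR gives ψ = 0.196, H_out = 10.364 kJ/mol
  T = 356.6 K: K = (3.109, 0.193), RR gives ψ = 0.177, H_out = 9.183 kJ/mol
  T = 355.3 K: K = (3.046, 0.191), RR gives ψ = 0.167, H_out = 8.544 kJ/mol
Linear interpolation between T = 355.3 (H_out = 8.544) and T = 356.6 (H_out = 9.183) on hF = 8.588 gives T ≈ 355.4 K, at which ψ = 0.17.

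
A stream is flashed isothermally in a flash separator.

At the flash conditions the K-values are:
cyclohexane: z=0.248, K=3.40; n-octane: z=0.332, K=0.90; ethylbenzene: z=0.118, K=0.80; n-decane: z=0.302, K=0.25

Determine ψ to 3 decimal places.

ψ = 0.293

Rachford–Rice: g(ψ) = Σ zᵢ(Kᵢ−1)/(1+ψ(Kᵢ−1)) = 0.
g(0) = ΣzᵢKᵢ − 1 = 0.312 and g(1) = 1 − Σzᵢ/Kᵢ = -0.797, so a root lies in (0, 1).
Newton iteration, ψ⁰ = 0.5:
  ψ = 0.500: g = -0.1530, g' = -0.740 → ψ = 0.293
Converged at ψ = 0.293.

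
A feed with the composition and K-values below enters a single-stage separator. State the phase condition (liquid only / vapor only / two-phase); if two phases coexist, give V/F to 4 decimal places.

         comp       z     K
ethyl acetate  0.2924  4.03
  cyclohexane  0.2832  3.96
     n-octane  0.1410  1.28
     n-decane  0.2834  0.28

two-phase, V/F = 0.8444

ΣzᵢKᵢ = 2.5597; Σzᵢ/Kᵢ = 1.2664.
Both exceed 1, so a two-phase solution exists.
Rachford–Rice: g(ψ) = Σ zᵢ(Kᵢ−1)/(1+ψ(Kᵢ−1)) = 0.
Iterate (Newton) starting at ψ = 0.5:
  ψ = 0.5000: g = 0.40609, g' = -1.1950 → ψ = 0.8398
  ψ = 0.8398: g = 0.00624, g' = -1.3651 → ψ = 0.8444
Converged at ψ = 0.8444.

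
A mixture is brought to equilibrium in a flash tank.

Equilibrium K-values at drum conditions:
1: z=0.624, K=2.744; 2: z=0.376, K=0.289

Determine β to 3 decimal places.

β = 0.662

Binary case is linear: z₁(K₁−1)(1+β(K₂−1)) + z₂(K₂−1)(1+β(K₁−1)) = 0
⇒ β = [z₁(K₁−1)+z₂(K₂−1)] / [−(K₁−1)(K₂−1)] = 0.8209/1.2400 = 0.662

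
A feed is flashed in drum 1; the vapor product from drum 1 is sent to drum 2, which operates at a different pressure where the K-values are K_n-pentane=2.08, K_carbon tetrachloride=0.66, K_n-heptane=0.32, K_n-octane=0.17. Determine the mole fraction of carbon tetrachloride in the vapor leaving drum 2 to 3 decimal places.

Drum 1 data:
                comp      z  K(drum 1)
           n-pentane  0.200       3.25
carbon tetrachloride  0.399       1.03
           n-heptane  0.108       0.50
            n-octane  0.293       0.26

Drum 1:
Rachford–Rice: g(ψ₁) = Σ zᵢ(Kᵢ−1)/(1+ψ₁(Kᵢ−1)) = 0.
g(0) = ΣzᵢKᵢ − 1 = 0.191 and g(1) = 1 − Σzᵢ/Kᵢ = -0.792, so a root lies in (0, 1).
Newton–Raphson from ψ₁ = 0.5:
  ψ₁ = 0.500: g = -0.1926, g' = -0.677 → ψ₁ = 0.215
  ψ₁ = 0.215: g = -0.0035, g' = -0.721 → ψ₁ = 0.211
Converged at ψ₁ = 0.211.
Drum-1 compositions:
  n-pentane: x = 0.136, y = 0.441
  carbon tetrachloride: x = 0.396, y = 0.408
  n-heptane: x = 0.121, y = 0.060
  n-octane: x = 0.347, y = 0.090
Drum-2 feed = drum-1 vapor: z₂ = (0.4410, 0.4084, 0.0604, 0.0902).
Drum 2:
Let ψ₂ = V/F and solve Σ zᵢ(Kᵢ−1)/(1+ψ₂(Kᵢ−1)) = 0.
Check two-phase: ΣzᵢKᵢ = 1.221 > 1 and Σzᵢ/Kᵢ = 1.550 > 1, so g(0) = 0.221 > 0 and g(1) = -0.550 < 0.
Iterate (Newton) starting at ψ₂ = 0.52:
  ψ₂ = 0.520: g = -0.0589, g' = -0.540 → ψ₂ = 0.411
  ψ₂ = 0.411: g = -0.0021, g' = -0.507 → ψ₂ = 0.407
Converged at ψ₂ = 0.407.
  n-pentane: x = 0.306, y = 0.637
  carbon tetrachloride: x = 0.474, y = 0.313
  n-heptane: x = 0.083, y = 0.027
  n-octane: x = 0.136, y = 0.023

y_carbon tetrachloride (drum 2) = 0.313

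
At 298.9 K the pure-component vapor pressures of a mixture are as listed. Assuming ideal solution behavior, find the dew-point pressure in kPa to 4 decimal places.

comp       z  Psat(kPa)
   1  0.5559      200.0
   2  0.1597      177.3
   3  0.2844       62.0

At the dew point ψ → 1, so Σzᵢ/Kᵢ = 1 with Kᵢ = Pᵢˢᵃᵗ/P ⇒ 1/P = Σzᵢ/Pᵢˢᵃᵗ.
1/P = 0.5559/200.0 + 0.1597/177.3 + 0.2844/62.0 = 0.0082673 ⇒ P = 120.9580 kPa

Pdew = 120.9580 kPa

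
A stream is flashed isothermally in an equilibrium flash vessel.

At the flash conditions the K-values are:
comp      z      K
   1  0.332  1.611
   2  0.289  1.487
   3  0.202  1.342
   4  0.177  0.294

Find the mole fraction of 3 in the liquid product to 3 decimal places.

Newton–Raphson from ψ = 0.5:
  ψ = 0.500: g = 0.1344, g' = -0.345 → ψ = 0.890
  ψ = 0.890: g = -0.0534, g' = -0.737 → ψ = 0.817
  ψ = 0.817: g = -0.0054, g' = -0.598 → ψ = 0.808
Converged at ψ = 0.808.
Compositions from xᵢ = zᵢ/(1+ψ(Kᵢ−1)), yᵢ = Kᵢxᵢ:
  1: x = 0.222, y = 0.358
  2: x = 0.207, y = 0.308
  3: x = 0.158, y = 0.212
  4: x = 0.412, y = 0.121

x_3 = 0.158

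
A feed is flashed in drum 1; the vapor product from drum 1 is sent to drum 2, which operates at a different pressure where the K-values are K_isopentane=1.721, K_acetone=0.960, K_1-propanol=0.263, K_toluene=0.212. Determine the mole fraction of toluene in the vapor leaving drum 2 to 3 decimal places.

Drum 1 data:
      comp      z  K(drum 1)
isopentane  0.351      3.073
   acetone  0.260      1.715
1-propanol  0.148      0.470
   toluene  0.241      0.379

y_toluene (drum 2) = 0.042

Drum 1:
Iterate (Newton) starting at ψ₁ = 0.5:
  ψ₁ = 0.500: g = 0.1705, g' = -0.708 → ψ₁ = 0.741
  ψ₁ = 0.741: g = 0.0023, g' = -0.723 → ψ₁ = 0.744
Converged at ψ₁ = 0.744.
Drum-1 compositions:
  isopentane: x = 0.138, y = 0.424
  acetone: x = 0.170, y = 0.291
  1-propanol: x = 0.244, y = 0.115
  toluene: x = 0.448, y = 0.170
Drum-2 feed = drum-1 vapor: z₂ = (0.4243, 0.2911, 0.1148, 0.1697).
Drum 2:
Material balance + equilibrium reduce to Σ zᵢ(Kᵢ−1)/(1+ψ₂(Kᵢ−1)) = 0.
Feasibility: ΣzᵢKᵢ = 1.076, Σzᵢ/Kᵢ = 1.787 — both > 1, two phases present.
Newton iteration, ψ₂⁰ = 0.5:
  ψ₂ = 0.500: g = -0.1417, g' = -0.563 → ψ₂ = 0.248
  ψ₂ = 0.248: g = -0.0221, g' = -0.416 → ψ₂ = 0.195
  ψ₂ = 0.195: g = -0.0004, g' = -0.402 → ψ₂ = 0.194
Converged at ψ₂ = 0.194.
  isopentane: x = 0.372, y = 0.641
  acetone: x = 0.293, y = 0.282
  1-propanol: x = 0.134, y = 0.035
  toluene: x = 0.200, y = 0.042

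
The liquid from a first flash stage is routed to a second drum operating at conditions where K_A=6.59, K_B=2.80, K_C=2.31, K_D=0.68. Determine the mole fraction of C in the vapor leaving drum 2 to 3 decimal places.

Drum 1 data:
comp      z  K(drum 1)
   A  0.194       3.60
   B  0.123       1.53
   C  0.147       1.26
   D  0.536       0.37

y_C (drum 2) = 0.151

Drum 1:
Material balance + equilibrium reduce to Σ zᵢ(Kᵢ−1)/(1+ψ₁(Kᵢ−1)) = 0.
g(0) = ΣzᵢKᵢ − 1 = 0.270 and g(1) = 1 − Σzᵢ/Kᵢ = -0.700, so a root lies in (0, 1).
Newton iteration, ψ₁⁰ = 0.5:
  ψ₁ = 0.500: g = -0.1883, g' = -0.731 → ψ₁ = 0.242
  ψ₁ = 0.242: g = 0.0047, g' = -0.826 → ψ₁ = 0.248
Converged at ψ₁ = 0.248.
Drum-1 compositions:
  A: x = 0.118, y = 0.425
  B: x = 0.109, y = 0.166
  C: x = 0.138, y = 0.174
  D: x = 0.635, y = 0.235
Drum-2 feed = drum-1 liquid: z₂ = (0.1180, 0.1087, 0.1381, 0.6352).
Drum 2:
Material balance + equilibrium reduce to Σ zᵢ(Kᵢ−1)/(1+ψ₂(Kᵢ−1)) = 0.
g(0) = ΣzᵢKᵢ − 1 = 0.833 and g(1) = 1 − Σzᵢ/Kᵢ = -0.051, so a root lies in (0, 1).
Newton–Raphson from ψ₂ = 0.5:
  ψ₂ = 0.500: g = 0.1440, g' = -0.532 → ψ₂ = 0.771
  ψ₂ = 0.771: g = 0.0264, g' = -0.366 → ψ₂ = 0.843
  ψ₂ = 0.843: g = 0.0008, g' = -0.344 → ψ₂ = 0.845
Converged at ψ₂ = 0.845.
  A: x = 0.021, y = 0.136
  B: x = 0.043, y = 0.121
  C: x = 0.066, y = 0.151
  D: x = 0.871, y = 0.592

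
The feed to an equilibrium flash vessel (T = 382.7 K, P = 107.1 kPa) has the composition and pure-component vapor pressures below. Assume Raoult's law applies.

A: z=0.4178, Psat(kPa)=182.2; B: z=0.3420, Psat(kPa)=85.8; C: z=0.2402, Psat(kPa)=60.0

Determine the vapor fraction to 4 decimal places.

ψ = 0.5291

Raoult's law: Kᵢ = Pᵢˢᵃᵗ/P = Pᵢˢᵃᵗ/107.1.
  K_A = 182.2/107.1 = 1.701214, K_B = 85.8/107.1 = 0.801120, K_C = 60.0/107.1 = 0.560224
Iterate (Newton) starting at ψ = 0.5:
  ψ = 0.5000: g = 0.00598, g' = -0.2056 → ψ = 0.5291
Converged at ψ = 0.5291.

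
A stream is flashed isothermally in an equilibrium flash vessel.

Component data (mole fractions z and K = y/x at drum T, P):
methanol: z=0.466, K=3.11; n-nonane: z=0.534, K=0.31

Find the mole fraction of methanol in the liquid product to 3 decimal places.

x_methanol = 0.246

Material balance + equilibrium reduce to Σ zᵢ(Kᵢ−1)/(1+V/F(Kᵢ−1)) = 0.
Check two-phase: ΣzᵢKᵢ = 1.615 > 1 and Σzᵢ/Kᵢ = 1.872 > 1, so g(0) = 0.615 > 0 and g(1) = -0.872 < 0.
Binary case is linear: z₁(K₁−1)(1+V/F(K₂−1)) + z₂(K₂−1)(1+V/F(K₁−1)) = 0
⇒ V/F = [z₁(K₁−1)+z₂(K₂−1)] / [−(K₁−1)(K₂−1)] = 0.6148/1.4559 = 0.422
Compositions from xᵢ = zᵢ/(1+V/F(Kᵢ−1)), yᵢ = Kᵢxᵢ:
  methanol: x = 0.246, y = 0.766
  n-nonane: x = 0.754, y = 0.234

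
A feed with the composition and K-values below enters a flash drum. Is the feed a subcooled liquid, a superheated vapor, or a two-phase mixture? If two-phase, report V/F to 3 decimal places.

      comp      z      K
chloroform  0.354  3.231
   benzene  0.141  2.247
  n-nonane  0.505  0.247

ΣzᵢKᵢ = 1.585; Σzᵢ/Kᵢ = 2.217.
Both exceed 1, so a two-phase solution exists.
Let ψ = V/F and solve Σ zᵢ(Kᵢ−1)/(1+ψ(Kᵢ−1)) = 0.
Newton iteration, ψ⁰ = 0.5:
  ψ = 0.500: g = -0.1283, g' = -1.213 → ψ = 0.394
  ψ = 0.394: g = -0.0028, g' = -1.176 → ψ = 0.392
Converged at ψ = 0.392.

two-phase, V/F = 0.392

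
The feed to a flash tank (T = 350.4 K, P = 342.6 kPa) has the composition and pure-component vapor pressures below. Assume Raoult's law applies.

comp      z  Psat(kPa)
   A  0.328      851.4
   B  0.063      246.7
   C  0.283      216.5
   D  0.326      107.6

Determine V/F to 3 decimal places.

V/F = 0.179

Raoult's law: Kᵢ = Pᵢˢᵃᵗ/P = Pᵢˢᵃᵗ/342.6.
  K_A = 851.4/342.6 = 2.48511, K_B = 246.7/342.6 = 0.72008, K_C = 216.5/342.6 = 0.63193, K_D = 107.6/342.6 = 0.31407
Rachford–Rice: g(V/F) = Σ zᵢ(Kᵢ−1)/(1+V/F(Kᵢ−1)) = 0.
Feasibility: ΣzᵢKᵢ = 1.142, Σzᵢ/Kᵢ = 1.705 — both > 1, two phases present.
Newton–Raphson from V/F = 0.46:
  V/F = 0.460: g = -0.1829, g' = -0.645 → V/F = 0.176
  V/F = 0.176: g = 0.0017, g' = -0.702 → V/F = 0.179
Converged at V/F = 0.179.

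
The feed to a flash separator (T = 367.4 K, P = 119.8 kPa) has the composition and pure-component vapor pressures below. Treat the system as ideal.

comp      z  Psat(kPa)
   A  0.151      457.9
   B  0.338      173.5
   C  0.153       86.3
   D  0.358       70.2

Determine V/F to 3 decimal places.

V/F = 0.689

Raoult's law: Kᵢ = Pᵢˢᵃᵗ/P = Pᵢˢᵃᵗ/119.8.
  K_A = 457.9/119.8 = 3.82220, K_B = 173.5/119.8 = 1.44825, K_C = 86.3/119.8 = 0.72037, K_D = 70.2/119.8 = 0.58598
Material balance + equilibrium reduce to Σ zᵢ(Kᵢ−1)/(1+V/F(Kᵢ−1)) = 0.
Check two-phase: ΣzᵢKᵢ = 1.387 > 1 and Σzᵢ/Kᵢ = 1.096 > 1, so g(0) = 0.387 > 0 and g(1) = -0.096 < 0.
Newton–Raphson from V/F = 0.68:
  V/F = 0.680: g = 0.0030, g' = -0.318 → V/F = 0.689
Converged at V/F = 0.689.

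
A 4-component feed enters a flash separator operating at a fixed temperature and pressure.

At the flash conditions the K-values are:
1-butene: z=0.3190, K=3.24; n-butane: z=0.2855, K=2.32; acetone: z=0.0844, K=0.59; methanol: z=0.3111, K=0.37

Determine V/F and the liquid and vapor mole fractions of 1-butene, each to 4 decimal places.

V/F = 0.7913, x_1-butene = 0.1151, y_1-butene = 0.3728

Material balance + equilibrium reduce to Σ zᵢ(Kᵢ−1)/(1+V/F(Kᵢ−1)) = 0.
Check two-phase: ΣzᵢKᵢ = 1.8608 > 1 and Σzᵢ/Kᵢ = 1.2054 > 1, so g(0) = 0.8608 > 0 and g(1) = -0.2054 < 0.
Iterate (Newton) starting at V/F = 0.5:
  V/F = 0.5000: g = 0.23443, g' = -0.8223 → V/F = 0.7851
  V/F = 0.7851: g = 0.00525, g' = -0.8446 → V/F = 0.7913
Converged at V/F = 0.7913.
Compositions from xᵢ = zᵢ/(1+V/F(Kᵢ−1)), yᵢ = Kᵢxᵢ:
  1-butene: x = 0.1151, y = 0.3728
  n-butane: x = 0.1396, y = 0.3240
  acetone: x = 0.1249, y = 0.0737
  methanol: x = 0.6204, y = 0.2295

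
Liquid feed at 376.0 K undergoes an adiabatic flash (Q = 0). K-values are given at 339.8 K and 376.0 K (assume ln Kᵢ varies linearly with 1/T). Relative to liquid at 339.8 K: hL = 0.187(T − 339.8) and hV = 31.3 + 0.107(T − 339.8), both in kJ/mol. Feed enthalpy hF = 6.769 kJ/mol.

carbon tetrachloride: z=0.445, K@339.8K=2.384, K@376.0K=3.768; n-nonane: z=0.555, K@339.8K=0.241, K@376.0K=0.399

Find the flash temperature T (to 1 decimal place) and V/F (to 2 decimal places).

T = 341.5 K, V/F = 0.21

Adiabatic flash: solve Rachford–Rice at each trial T, then check hF = ψ·hV(T) + (1−ψ)·hL(T).
  T = 339.8 K: K = (2.384, 0.241), RR gives ψ = 0.185, H_out = 5.799 kJ/mol
  T = 376.0 K: K = (3.768, 0.399), RR gives ψ = 0.540, H_out = 22.105 kJ/mol
  T = 357.9 K: K = (3.032, 0.314), RR gives ψ = 0.376, H_out = 14.598 kJ/mol
  T = 348.9 K: K = (2.699, 0.276), RR gives ψ = 0.288, H_out = 10.511 kJ/mol
  T = 344.4 K: K = (2.540, 0.258), RR gives ψ = 0.240, H_out = 8.277 kJ/mol
  T = 342.1 K: K = (2.461, 0.250), RR gives ψ = 0.213, H_out = 7.067 kJ/mol
  T = 341.0 K: K = (2.424, 0.245), RR gives ψ = 0.200, H_out = 6.468 kJ/mol
  T = 341.6 K: K = (2.444, 0.248), RR gives ψ = 0.207, H_out = 6.796 kJ/mol
  T = 341.3 K: K = (2.434, 0.247), RR gives ψ = 0.204, H_out = 6.633 kJ/mol
  T = 341.5 K: K = (2.441, 0.247), RR gives ψ = 0.206, H_out = 6.742 kJ/mol
Continuing to bisect between 341.5 K and 341.6 K converges to T = 341.5 K, at which ψ = 0.21.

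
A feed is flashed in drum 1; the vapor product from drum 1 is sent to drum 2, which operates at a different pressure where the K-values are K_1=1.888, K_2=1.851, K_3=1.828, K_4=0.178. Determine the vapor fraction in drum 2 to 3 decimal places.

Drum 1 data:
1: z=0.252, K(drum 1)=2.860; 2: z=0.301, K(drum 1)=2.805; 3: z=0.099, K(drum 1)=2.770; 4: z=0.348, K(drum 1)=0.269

V/F (drum 2) = 0.760

Drum 1:
Let ψ₁ = V/F and solve Σ zᵢ(Kᵢ−1)/(1+ψ₁(Kᵢ−1)) = 0.
Feasibility: ΣzᵢKᵢ = 1.933, Σzᵢ/Kᵢ = 1.525 — both > 1, two phases present.
Newton–Raphson from ψ₁ = 0.5:
  ψ₁ = 0.500: g = 0.2205, g' = -1.054 → ψ₁ = 0.709
  ψ₁ = 0.709: g = -0.0101, g' = -1.213 → ψ₁ = 0.701
Converged at ψ₁ = 0.701.
Drum-1 compositions:
  1: x = 0.109, y = 0.313
  2: x = 0.133, y = 0.373
  3: x = 0.044, y = 0.122
  4: x = 0.714, y = 0.192
Drum-2 feed = drum-1 vapor: z₂ = (0.3129, 0.3728, 0.1224, 0.1919).
Drum 2:
Newton–Raphson from ψ₂ = 0.38:
  ψ₂ = 0.380: g = 0.2951, g' = -0.615 → ψ₂ = 0.860
  ψ₂ = 0.860: g = -0.1383, g' = -1.707 → ψ₂ = 0.779
  ψ₂ = 0.779: g = -0.0220, g' = -1.217 → ψ₂ = 0.761
  ψ₂ = 0.761: g = -0.0007, g' = -1.143 → ψ₂ = 0.760
Converged at ψ₂ = 0.760.
  1: x = 0.187, y = 0.353
  2: x = 0.226, y = 0.419
  3: x = 0.075, y = 0.137
  4: x = 0.512, y = 0.091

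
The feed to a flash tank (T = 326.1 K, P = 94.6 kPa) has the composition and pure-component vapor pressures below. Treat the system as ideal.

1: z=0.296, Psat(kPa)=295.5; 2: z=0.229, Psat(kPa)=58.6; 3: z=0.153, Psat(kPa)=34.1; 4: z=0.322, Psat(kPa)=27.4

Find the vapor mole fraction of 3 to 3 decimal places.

y_3 = 0.062

Raoult's law: Kᵢ = Pᵢˢᵃᵗ/P = Pᵢˢᵃᵗ/94.6.
  K_1 = 295.5/94.6 = 3.12368, K_2 = 58.6/94.6 = 0.61945, K_3 = 34.1/94.6 = 0.36047, K_4 = 27.4/94.6 = 0.28964
Rachford–Rice: g(ψ) = Σ zᵢ(Kᵢ−1)/(1+ψ(Kᵢ−1)) = 0.
Feasibility: ΣzᵢKᵢ = 1.215, Σzᵢ/Kᵢ = 2.001 — both > 1, two phases present.
Iterate (Newton) starting at ψ = 0.5:
  ψ = 0.500: g = -0.3013, g' = -0.891 → ψ = 0.162
  ψ = 0.162: g = 0.0075, g' = -1.063 → ψ = 0.169
Converged at ψ = 0.169.
Compositions from xᵢ = zᵢ/(1+ψ(Kᵢ−1)), yᵢ = Kᵢxᵢ:
  1: x = 0.218, y = 0.681
  2: x = 0.245, y = 0.152
  3: x = 0.172, y = 0.062
  4: x = 0.366, y = 0.106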